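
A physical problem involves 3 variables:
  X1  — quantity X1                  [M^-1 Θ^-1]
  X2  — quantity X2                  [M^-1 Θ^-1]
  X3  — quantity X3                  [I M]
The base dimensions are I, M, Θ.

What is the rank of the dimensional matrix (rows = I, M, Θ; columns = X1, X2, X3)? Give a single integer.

Write exponents as rows I,M,Θ / cols X1,X2,X3:
  I: [ 0  0  1]
  M: [-1 -1  1]
  Θ: [-1 -1  0]
RREF → pivots at {X1,X3} ⇒ r = 2

2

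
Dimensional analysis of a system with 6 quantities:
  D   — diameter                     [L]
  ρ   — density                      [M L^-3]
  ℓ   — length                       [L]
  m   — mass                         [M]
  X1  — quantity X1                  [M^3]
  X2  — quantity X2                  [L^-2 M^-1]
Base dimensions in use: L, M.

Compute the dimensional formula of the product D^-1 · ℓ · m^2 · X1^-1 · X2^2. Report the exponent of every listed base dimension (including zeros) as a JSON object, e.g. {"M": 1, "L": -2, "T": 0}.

Write exponents as rows L,M / cols D,ρ,ℓ,m,X1,X2:
  L: [ 1 -3  1  0  0 -2]
  M: [ 0  1  0  1  3 -1]
  [L]: (-1)·1+(1)·1+(2)·0+(-1)·0+(2)·-2 = -4
  [M]: (-1)·0+(1)·0+(2)·1+(-1)·3+(2)·-1 = -3
⇒ L^-4 M^-3

{"L": -4, "M": -3}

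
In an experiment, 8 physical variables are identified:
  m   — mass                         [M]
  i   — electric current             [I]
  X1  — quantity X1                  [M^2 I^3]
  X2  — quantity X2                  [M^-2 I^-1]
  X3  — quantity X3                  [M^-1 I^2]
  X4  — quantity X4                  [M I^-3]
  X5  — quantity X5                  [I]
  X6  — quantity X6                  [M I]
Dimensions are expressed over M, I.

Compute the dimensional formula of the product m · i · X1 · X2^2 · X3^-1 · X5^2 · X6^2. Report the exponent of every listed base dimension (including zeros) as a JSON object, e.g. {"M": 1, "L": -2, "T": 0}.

{"M": 2, "I": 4}

Exponent matrix [M,I] × [m,i,X1,X2,X3,X4,X5,X6]:
  M: [ 1  0  2 -2 -1  1  0  1]
  I: [ 0  1  3 -1  2 -3  1  1]
  [M]: (1)·1+(1)·0+(1)·2+(2)·-2+(-1)·-1+(2)·0+(2)·1 = 2
  [I]: (1)·0+(1)·1+(1)·3+(2)·-1+(-1)·2+(2)·1+(2)·1 = 4
⇒ M^2 I^4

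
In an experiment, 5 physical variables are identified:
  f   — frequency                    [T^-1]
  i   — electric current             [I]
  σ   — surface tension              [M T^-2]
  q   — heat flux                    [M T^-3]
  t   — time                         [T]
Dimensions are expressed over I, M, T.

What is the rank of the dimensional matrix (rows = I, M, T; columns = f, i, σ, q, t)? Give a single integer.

3

Exponent matrix [I,M,T] × [f,i,σ,q,t]:
  I: [ 0  1  0  0  0]
  M: [ 0  0  1  1  0]
  T: [-1  0 -2 -3  1]
Row reduction gives pivot columns f,i,σ; rank = 3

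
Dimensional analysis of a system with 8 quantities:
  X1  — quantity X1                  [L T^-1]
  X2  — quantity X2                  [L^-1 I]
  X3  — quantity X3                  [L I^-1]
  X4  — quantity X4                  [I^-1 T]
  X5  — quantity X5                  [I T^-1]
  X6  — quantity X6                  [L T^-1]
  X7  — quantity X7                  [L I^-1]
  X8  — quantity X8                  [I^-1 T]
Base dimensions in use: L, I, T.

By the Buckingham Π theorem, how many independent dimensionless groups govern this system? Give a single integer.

Write exponents as rows L,I,T / cols X1,X2,X3,X4,X5,X6,X7,X8:
  L: [ 1 -1  1  0  0  1  1  0]
  I: [ 0  1 -1 -1  1  0 -1 -1]
  T: [-1  0  0  1 -1 -1  0  1]
RREF → pivots at {X1,X2} ⇒ r = 2
8 vars − rank 2 = 6 Π groups

6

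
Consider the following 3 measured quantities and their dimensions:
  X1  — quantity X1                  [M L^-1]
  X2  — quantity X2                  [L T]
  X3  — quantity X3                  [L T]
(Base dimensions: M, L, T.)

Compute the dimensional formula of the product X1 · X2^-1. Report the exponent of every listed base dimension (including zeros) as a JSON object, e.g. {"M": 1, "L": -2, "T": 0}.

{"M": 1, "L": -2, "T": -1}

Exponent matrix [M,L,T] × [X1,X2,X3]:
  M: [ 1  0  0]
  L: [-1  1  1]
  T: [ 0  1  1]
  [M]: (1)·1+(-1)·0 = 1
  [L]: (1)·-1+(-1)·1 = -2
  [T]: (1)·0+(-1)·1 = -1
⇒ M L^-2 T^-1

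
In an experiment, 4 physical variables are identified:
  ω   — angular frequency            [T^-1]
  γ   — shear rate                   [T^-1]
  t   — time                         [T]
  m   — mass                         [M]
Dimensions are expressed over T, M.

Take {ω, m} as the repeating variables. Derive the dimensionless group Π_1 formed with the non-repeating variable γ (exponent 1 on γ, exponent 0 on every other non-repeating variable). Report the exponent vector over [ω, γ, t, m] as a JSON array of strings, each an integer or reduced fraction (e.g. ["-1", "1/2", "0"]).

["-1", "1", "0", "0"]

Exponent matrix [T,M] × [ω,γ,t,m]:
  T: [-1 -1  1  0]
  M: [ 0  0  0  1]
RREF → pivots at {ω,m} ⇒ r = 2
Pivot set = {ω,m}, free = {γ,t}
RREF:
  r0: [   1    1   -1    0]
  r1: [   0    0    0    1]
Fix exponent of γ at 1, t at 0; solve each RREF row for its pivot's exponent:
  r0: exp(ω) + (1)·1 = 0 ⇒ exp(ω) = -1
  r1: exp(m) + (0)·1 = 0 ⇒ exp(m) = 0
Π_1 = ω^-1 · γ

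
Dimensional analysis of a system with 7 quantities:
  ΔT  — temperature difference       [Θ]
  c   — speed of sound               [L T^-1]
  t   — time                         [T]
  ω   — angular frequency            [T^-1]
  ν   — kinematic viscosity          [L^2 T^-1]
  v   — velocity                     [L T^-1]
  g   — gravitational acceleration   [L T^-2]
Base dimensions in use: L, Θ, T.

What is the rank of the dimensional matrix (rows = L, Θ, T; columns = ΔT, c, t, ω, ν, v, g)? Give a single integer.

Write exponents as rows L,Θ,T / cols ΔT,c,t,ω,ν,v,g:
  L: [ 0  1  0  0  2  1  1]
  Θ: [ 1  0  0  0  0  0  0]
  T: [ 0 -1  1 -1 -1 -1 -2]
Echelon form has 3 nonzero rows (pivots: ΔT,c,t)

3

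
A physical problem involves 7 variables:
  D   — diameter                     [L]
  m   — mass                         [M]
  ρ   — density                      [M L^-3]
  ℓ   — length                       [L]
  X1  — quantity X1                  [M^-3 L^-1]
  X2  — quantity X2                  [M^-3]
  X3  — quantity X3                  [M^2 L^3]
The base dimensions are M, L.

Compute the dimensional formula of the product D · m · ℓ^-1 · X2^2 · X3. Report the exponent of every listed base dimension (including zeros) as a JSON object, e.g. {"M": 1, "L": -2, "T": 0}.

Exponent matrix [M,L] × [D,m,ρ,ℓ,X1,X2,X3]:
  M: [ 0  1  1  0 -3 -3  2]
  L: [ 1  0 -3  1 -1  0  3]
  [M]: (1)·0+(1)·1+(-1)·0+(2)·-3+(1)·2 = -3
  [L]: (1)·1+(1)·0+(-1)·1+(2)·0+(1)·3 = 3
⇒ M^-3 L^3

{"M": -3, "L": 3}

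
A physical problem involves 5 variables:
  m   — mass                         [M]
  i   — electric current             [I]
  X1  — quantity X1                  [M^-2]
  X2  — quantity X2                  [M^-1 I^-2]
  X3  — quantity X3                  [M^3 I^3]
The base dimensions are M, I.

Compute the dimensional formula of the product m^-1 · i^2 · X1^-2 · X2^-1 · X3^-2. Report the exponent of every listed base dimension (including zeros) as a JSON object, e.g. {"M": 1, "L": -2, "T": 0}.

Write exponents as rows M,I / cols m,i,X1,X2,X3:
  M: [ 1  0 -2 -1  3]
  I: [ 0  1  0 -2  3]
  [M]: (-1)·1+(2)·0+(-2)·-2+(-1)·-1+(-2)·3 = -2
  [I]: (-1)·0+(2)·1+(-2)·0+(-1)·-2+(-2)·3 = -2
⇒ M^-2 I^-2

{"M": -2, "I": -2}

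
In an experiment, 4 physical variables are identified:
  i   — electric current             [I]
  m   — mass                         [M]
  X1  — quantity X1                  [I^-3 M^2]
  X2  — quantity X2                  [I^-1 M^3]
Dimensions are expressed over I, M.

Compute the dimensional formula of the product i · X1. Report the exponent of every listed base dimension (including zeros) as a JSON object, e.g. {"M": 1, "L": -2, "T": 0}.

{"I": -2, "M": 2}

Exponent matrix [I,M] × [i,m,X1,X2]:
  I: [ 1  0 -3 -1]
  M: [ 0  1  2  3]
  [I]: (1)·1+(1)·-3 = -2
  [M]: (1)·0+(1)·2 = 2
⇒ I^-2 M^2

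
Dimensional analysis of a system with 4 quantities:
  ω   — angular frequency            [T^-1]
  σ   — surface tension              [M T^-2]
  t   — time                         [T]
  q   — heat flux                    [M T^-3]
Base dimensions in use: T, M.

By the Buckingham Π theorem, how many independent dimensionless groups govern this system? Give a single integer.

2

Exponent matrix [T,M] × [ω,σ,t,q]:
  T: [-1 -2  1 -3]
  M: [ 0  1  0  1]
RREF → pivots at {ω,σ} ⇒ r = 2
Π count = n − r = 4 − 2 = 2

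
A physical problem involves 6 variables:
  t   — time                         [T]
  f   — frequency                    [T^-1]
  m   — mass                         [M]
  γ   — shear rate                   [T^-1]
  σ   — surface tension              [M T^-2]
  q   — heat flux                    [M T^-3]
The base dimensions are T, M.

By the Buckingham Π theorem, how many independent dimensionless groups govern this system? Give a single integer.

Exponent matrix [T,M] × [t,f,m,γ,σ,q]:
  T: [ 1 -1  0 -1 -2 -3]
  M: [ 0  0  1  0  1  1]
RREF → pivots at {t,m} ⇒ r = 2
Π count = n − r = 6 − 2 = 4

4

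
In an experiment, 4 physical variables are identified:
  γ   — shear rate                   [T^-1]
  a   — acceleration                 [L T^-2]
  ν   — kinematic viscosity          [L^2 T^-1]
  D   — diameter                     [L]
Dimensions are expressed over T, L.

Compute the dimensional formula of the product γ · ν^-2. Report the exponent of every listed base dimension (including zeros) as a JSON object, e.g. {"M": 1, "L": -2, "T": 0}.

{"T": 1, "L": -4}

Write exponents as rows T,L / cols γ,a,ν,D:
  T: [-1 -2 -1  0]
  L: [ 0  1  2  1]
  [T]: (1)·-1+(-2)·-1 = 1
  [L]: (1)·0+(-2)·2 = -4
⇒ T L^-4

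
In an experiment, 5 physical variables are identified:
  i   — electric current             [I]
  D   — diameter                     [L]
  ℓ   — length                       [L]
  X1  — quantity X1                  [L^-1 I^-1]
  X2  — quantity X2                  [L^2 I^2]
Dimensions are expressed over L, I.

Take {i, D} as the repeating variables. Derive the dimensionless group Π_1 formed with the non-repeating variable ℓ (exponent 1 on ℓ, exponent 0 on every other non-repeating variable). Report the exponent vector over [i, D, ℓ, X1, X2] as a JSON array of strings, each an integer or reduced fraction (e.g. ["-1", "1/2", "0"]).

["0", "-1", "1", "0", "0"]

Write exponents as rows L,I / cols i,D,ℓ,X1,X2:
  L: [ 0  1  1 -1  2]
  I: [ 1  0  0 -1  2]
Echelon form has 2 nonzero rows (pivots: i,D)
Pivot set = {i,D}, free = {ℓ,X1,X2}
RREF:
  r0: [   1    0    0   -1    2]
  r1: [   0    1    1   -1    2]
Fix exponent of ℓ at 1, X1 at 0, X2 at 0; solve each RREF row for its pivot's exponent:
  r0: exp(i) + (0)·1 = 0 ⇒ exp(i) = 0
  r1: exp(D) + (1)·1 = 0 ⇒ exp(D) = -1
Π_1 = D^-1 · ℓ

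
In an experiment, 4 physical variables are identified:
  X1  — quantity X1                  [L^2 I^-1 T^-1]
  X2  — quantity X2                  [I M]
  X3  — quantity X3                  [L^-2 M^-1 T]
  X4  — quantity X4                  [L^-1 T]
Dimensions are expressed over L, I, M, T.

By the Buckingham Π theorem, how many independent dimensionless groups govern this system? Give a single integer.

Dimensional matrix (L×I×M×T by X1×X2×X3×X4):
  L: [ 2  0 -2 -1]
  I: [-1  1  0  0]
  M: [ 0  1 -1  0]
  T: [-1  0  1  1]
Echelon form has 3 nonzero rows (pivots: X1,X2,X4)
4 vars − rank 3 = 1 Π group

1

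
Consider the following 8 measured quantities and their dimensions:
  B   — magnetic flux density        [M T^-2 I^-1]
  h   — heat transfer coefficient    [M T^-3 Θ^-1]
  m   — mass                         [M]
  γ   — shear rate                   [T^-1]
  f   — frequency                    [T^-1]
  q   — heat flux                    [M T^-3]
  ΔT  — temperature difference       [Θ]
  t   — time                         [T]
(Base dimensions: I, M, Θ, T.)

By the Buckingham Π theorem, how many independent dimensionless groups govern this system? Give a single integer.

4

Dimensional matrix (I×M×Θ×T by B×h×m×γ×f×q×ΔT×t):
  I: [-1  0  0  0  0  0  0  0]
  M: [ 1  1  1  0  0  1  0  0]
  Θ: [ 0 -1  0  0  0  0  1  0]
  T: [-2 -3  0 -1 -1 -3  0  1]
RREF → pivots at {B,h,m,γ} ⇒ r = 4
8 vars − rank 4 = 4 Π groups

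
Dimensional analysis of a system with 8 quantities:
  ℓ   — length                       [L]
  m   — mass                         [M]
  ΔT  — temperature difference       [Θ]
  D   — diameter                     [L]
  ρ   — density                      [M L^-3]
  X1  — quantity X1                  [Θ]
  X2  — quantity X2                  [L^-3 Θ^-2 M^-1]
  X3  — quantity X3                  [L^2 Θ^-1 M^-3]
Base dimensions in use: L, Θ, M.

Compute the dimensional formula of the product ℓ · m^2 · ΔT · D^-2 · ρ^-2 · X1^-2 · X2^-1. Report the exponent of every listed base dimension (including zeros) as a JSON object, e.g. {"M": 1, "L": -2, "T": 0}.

Write exponents as rows L,Θ,M / cols ℓ,m,ΔT,D,ρ,X1,X2,X3:
  L: [ 1  0  0  1 -3  0 -3  2]
  Θ: [ 0  0  1  0  0  1 -2 -1]
  M: [ 0  1  0  0  1  0 -1 -3]
  [L]: (1)·1+(2)·0+(1)·0+(-2)·1+(-2)·-3+(-2)·0+(-1)·-3 = 8
  [Θ]: (1)·0+(2)·0+(1)·1+(-2)·0+(-2)·0+(-2)·1+(-1)·-2 = 1
  [M]: (1)·0+(2)·1+(1)·0+(-2)·0+(-2)·1+(-2)·0+(-1)·-1 = 1
⇒ L^8 Θ M

{"L": 8, "Θ": 1, "M": 1}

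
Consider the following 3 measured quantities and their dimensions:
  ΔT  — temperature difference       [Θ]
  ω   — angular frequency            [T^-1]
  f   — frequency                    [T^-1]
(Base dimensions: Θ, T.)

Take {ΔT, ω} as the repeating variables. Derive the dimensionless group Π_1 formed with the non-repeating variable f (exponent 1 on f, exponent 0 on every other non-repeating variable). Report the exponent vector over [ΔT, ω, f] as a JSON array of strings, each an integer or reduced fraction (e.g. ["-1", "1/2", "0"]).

["0", "-1", "1"]

Dimensional matrix (Θ×T by ΔT×ω×f):
  Θ: [ 1  0  0]
  T: [ 0 -1 -1]
Echelon form has 2 nonzero rows (pivots: ΔT,ω)
Repeat: ΔT,ω; free: f
RREF:
  r0: [   1    0    0]
  r1: [   0    1    1]
Fix exponent of f at 1; solve each RREF row for its pivot's exponent:
  r0: exp(ΔT) + (0)·1 = 0 ⇒ exp(ΔT) = 0
  r1: exp(ω) + (1)·1 = 0 ⇒ exp(ω) = -1
Π_1 = ω^-1 · f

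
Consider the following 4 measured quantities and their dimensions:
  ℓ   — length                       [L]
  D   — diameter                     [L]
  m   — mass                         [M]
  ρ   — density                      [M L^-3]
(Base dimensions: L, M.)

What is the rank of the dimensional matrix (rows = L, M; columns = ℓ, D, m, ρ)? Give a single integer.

2

Write exponents as rows L,M / cols ℓ,D,m,ρ:
  L: [ 1  1  0 -3]
  M: [ 0  0  1  1]
Echelon form has 2 nonzero rows (pivots: ℓ,m)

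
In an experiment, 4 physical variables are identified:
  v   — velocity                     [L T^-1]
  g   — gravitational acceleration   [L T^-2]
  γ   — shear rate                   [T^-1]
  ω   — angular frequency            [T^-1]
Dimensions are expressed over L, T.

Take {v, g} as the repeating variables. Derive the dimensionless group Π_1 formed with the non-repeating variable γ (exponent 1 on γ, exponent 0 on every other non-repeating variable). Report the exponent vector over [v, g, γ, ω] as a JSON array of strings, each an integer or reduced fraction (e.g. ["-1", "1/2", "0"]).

["1", "-1", "1", "0"]

Write exponents as rows L,T / cols v,g,γ,ω:
  L: [ 1  1  0  0]
  T: [-1 -2 -1 -1]
Echelon form has 2 nonzero rows (pivots: v,g)
Repeat: v,g; free: γ,ω
RREF:
  r0: [   1    0   -1   -1]
  r1: [   0    1    1    1]
Fix exponent of γ at 1, ω at 0; solve each RREF row for its pivot's exponent:
  r0: exp(v) + (-1)·1 = 0 ⇒ exp(v) = 1
  r1: exp(g) + (1)·1 = 0 ⇒ exp(g) = -1
Π_1 = v · g^-1 · γ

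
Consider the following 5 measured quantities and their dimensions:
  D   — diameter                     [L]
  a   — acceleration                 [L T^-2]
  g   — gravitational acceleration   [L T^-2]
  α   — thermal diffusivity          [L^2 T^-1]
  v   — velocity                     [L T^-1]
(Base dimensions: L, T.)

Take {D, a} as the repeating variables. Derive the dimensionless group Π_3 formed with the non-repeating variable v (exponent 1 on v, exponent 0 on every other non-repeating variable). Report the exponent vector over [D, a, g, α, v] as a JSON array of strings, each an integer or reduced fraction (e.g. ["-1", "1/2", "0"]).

Exponent matrix [L,T] × [D,a,g,α,v]:
  L: [ 1  1  1  2  1]
  T: [ 0 -2 -2 -1 -1]
RREF → pivots at {D,a} ⇒ r = 2
Repeat: D,a; free: g,α,v
RREF:
  r0: [   1    0    0  3/2  1/2]
  r1: [   0    1    1  1/2  1/2]
Fix exponent of v at 1, g at 0, α at 0; solve each RREF row for its pivot's exponent:
  r0: exp(D) + (1/2)·1 = 0 ⇒ exp(D) = -1/2
  r1: exp(a) + (1/2)·1 = 0 ⇒ exp(a) = -1/2
Π_3 = D^(-1/2) · a^(-1/2) · v

["-1/2", "-1/2", "0", "0", "1"]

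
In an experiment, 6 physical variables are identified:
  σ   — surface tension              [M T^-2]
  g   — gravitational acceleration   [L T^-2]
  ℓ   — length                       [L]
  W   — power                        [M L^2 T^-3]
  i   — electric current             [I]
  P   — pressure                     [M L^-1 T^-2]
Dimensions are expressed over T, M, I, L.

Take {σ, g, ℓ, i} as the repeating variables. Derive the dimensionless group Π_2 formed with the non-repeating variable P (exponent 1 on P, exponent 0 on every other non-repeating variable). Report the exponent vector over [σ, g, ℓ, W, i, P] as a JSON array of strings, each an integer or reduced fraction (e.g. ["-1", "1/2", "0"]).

Exponent matrix [T,M,I,L] × [σ,g,ℓ,W,i,P]:
  T: [-2 -2  0 -3  0 -2]
  M: [ 1  0  0  1  0  1]
  I: [ 0  0  0  0  1  0]
  L: [ 0  1  1  2  0 -1]
Row reduction gives pivot columns σ,g,ℓ,i; rank = 4
Pivot set = {σ,g,ℓ,i}, free = {W,P}
RREF:
  r0: [   1    0    0    1    0    1]
  r1: [   0    1    0  1/2    0    0]
  r2: [   0    0    1  3/2    0   -1]
  r3: [   0    0    0    0    1    0]
Fix exponent of P at 1, W at 0; solve each RREF row for its pivot's exponent:
  r0: exp(σ) + (1)·1 = 0 ⇒ exp(σ) = -1
  r1: exp(g) + (0)·1 = 0 ⇒ exp(g) = 0
  r2: exp(ℓ) + (-1)·1 = 0 ⇒ exp(ℓ) = 1
  r3: exp(i) + (0)·1 = 0 ⇒ exp(i) = 0
Π_2 = σ^-1 · ℓ · P

["-1", "0", "1", "0", "0", "1"]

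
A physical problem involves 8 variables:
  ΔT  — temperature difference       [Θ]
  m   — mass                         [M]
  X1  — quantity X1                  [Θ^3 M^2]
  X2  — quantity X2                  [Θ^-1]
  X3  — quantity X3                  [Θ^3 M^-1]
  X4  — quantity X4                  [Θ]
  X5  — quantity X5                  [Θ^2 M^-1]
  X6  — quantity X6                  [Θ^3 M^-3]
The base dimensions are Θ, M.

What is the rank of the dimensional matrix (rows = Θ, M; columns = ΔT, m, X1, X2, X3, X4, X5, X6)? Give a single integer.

Exponent matrix [Θ,M] × [ΔT,m,X1,X2,X3,X4,X5,X6]:
  Θ: [ 1  0  3 -1  3  1  2  3]
  M: [ 0  1  2  0 -1  0 -1 -3]
Row reduction gives pivot columns ΔT,m; rank = 2

2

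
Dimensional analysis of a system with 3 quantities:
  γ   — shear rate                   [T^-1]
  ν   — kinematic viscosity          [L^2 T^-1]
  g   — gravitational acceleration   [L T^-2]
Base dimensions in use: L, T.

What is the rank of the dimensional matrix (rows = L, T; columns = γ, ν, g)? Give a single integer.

2

Exponent matrix [L,T] × [γ,ν,g]:
  L: [ 0  2  1]
  T: [-1 -1 -2]
RREF → pivots at {γ,ν} ⇒ r = 2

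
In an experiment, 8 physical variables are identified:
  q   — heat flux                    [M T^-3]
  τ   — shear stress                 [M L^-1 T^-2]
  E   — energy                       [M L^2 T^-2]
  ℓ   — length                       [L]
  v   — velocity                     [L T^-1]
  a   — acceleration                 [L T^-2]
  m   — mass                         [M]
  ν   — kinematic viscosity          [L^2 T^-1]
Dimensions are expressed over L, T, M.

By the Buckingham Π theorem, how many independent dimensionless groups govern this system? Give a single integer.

5

Dimensional matrix (L×T×M by q×τ×E×ℓ×v×a×m×ν):
  L: [ 0 -1  2  1  1  1  0  2]
  T: [-3 -2 -2  0 -1 -2  0 -1]
  M: [ 1  1  1  0  0  0  1  0]
RREF → pivots at {q,τ,E} ⇒ r = 3
Π count = n − r = 8 − 3 = 5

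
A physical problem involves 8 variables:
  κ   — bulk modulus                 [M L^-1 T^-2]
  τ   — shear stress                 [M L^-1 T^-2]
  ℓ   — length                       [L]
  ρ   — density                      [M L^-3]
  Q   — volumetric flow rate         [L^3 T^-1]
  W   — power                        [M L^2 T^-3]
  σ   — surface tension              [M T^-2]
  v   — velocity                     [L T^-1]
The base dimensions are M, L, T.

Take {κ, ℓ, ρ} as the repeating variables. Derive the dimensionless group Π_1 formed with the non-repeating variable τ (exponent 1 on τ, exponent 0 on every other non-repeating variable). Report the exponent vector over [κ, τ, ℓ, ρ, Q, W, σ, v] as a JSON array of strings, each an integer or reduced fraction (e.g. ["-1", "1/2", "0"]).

Write exponents as rows M,L,T / cols κ,τ,ℓ,ρ,Q,W,σ,v:
  M: [ 1  1  0  1  0  1  1  0]
  L: [-1 -1  1 -3  3  2  0  1]
  T: [-2 -2  0  0 -1 -3 -2 -1]
Echelon form has 3 nonzero rows (pivots: κ,ℓ,ρ)
Repeat: κ,ℓ,ρ; free: τ,Q,W,σ,v
RREF:
  r0: [   1    1    0    0  1/2  3/2    1  1/2]
  r1: [   0    0    1    0    2    2    1    0]
  r2: [   0    0    0    1 -1/2 -1/2    0 -1/2]
Fix exponent of τ at 1, Q at 0, W at 0, σ at 0, v at 0; solve each RREF row for its pivot's exponent:
  r0: exp(κ) + (1)·1 = 0 ⇒ exp(κ) = -1
  r1: exp(ℓ) + (0)·1 = 0 ⇒ exp(ℓ) = 0
  r2: exp(ρ) + (0)·1 = 0 ⇒ exp(ρ) = 0
Π_1 = κ^-1 · τ

["-1", "1", "0", "0", "0", "0", "0", "0"]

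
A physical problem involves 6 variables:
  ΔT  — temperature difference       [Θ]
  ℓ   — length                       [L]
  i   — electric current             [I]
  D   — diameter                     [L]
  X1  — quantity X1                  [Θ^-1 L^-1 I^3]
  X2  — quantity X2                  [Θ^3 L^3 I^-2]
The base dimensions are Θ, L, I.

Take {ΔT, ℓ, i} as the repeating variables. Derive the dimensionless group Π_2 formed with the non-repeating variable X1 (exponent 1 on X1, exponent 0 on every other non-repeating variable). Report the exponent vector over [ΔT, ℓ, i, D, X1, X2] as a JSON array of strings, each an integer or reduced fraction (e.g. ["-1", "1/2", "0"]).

["1", "1", "-3", "0", "1", "0"]

Dimensional matrix (Θ×L×I by ΔT×ℓ×i×D×X1×X2):
  Θ: [ 1  0  0  0 -1  3]
  L: [ 0  1  0  1 -1  3]
  I: [ 0  0  1  0  3 -2]
RREF → pivots at {ΔT,ℓ,i} ⇒ r = 3
Repeat: ΔT,ℓ,i; free: D,X1,X2
RREF:
  r0: [   1    0    0    0   -1    3]
  r1: [   0    1    0    1   -1    3]
  r2: [   0    0    1    0    3   -2]
Fix exponent of X1 at 1, D at 0, X2 at 0; solve each RREF row for its pivot's exponent:
  r0: exp(ΔT) + (-1)·1 = 0 ⇒ exp(ΔT) = 1
  r1: exp(ℓ) + (-1)·1 = 0 ⇒ exp(ℓ) = 1
  r2: exp(i) + (3)·1 = 0 ⇒ exp(i) = -3
Π_2 = ΔT · ℓ · i^-3 · X1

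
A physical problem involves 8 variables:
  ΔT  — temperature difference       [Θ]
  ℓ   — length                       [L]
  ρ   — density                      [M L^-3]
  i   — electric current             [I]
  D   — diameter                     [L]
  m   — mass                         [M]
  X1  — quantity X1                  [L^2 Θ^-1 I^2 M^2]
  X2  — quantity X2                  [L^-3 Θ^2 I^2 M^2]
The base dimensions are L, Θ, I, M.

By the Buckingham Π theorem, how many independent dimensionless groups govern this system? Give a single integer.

Exponent matrix [L,Θ,I,M] × [ΔT,ℓ,ρ,i,D,m,X1,X2]:
  L: [ 0  1 -3  0  1  0  2 -3]
  Θ: [ 1  0  0  0  0  0 -1  2]
  I: [ 0  0  0  1  0  0  2  2]
  M: [ 0  0  1  0  0  1  2  2]
Echelon form has 4 nonzero rows (pivots: ΔT,ℓ,ρ,i)
8 vars − rank 4 = 4 Π groups

4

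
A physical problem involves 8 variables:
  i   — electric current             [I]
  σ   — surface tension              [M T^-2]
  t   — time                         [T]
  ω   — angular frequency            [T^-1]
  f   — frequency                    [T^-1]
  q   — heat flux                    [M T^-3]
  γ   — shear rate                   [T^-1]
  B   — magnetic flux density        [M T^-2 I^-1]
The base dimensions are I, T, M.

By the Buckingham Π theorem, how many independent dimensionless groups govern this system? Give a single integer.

Dimensional matrix (I×T×M by i×σ×t×ω×f×q×γ×B):
  I: [ 1  0  0  0  0  0  0 -1]
  T: [ 0 -2  1 -1 -1 -3 -1 -2]
  M: [ 0  1  0  0  0  1  0  1]
RREF → pivots at {i,σ,t} ⇒ r = 3
n=8, r=3 ⇒ 5 dimensionless groups

5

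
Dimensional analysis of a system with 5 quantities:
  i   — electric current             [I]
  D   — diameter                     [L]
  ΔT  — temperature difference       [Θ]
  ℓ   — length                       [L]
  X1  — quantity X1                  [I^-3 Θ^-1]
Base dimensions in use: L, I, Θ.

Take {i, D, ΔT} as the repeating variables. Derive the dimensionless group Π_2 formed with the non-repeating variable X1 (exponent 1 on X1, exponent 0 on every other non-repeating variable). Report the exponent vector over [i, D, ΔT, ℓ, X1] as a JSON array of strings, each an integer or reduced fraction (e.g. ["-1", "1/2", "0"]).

["3", "0", "1", "0", "1"]

Dimensional matrix (L×I×Θ by i×D×ΔT×ℓ×X1):
  L: [ 0  1  0  1  0]
  I: [ 1  0  0  0 -3]
  Θ: [ 0  0  1  0 -1]
Echelon form has 3 nonzero rows (pivots: i,D,ΔT)
Pivot set = {i,D,ΔT}, free = {ℓ,X1}
RREF:
  r0: [   1    0    0    0   -3]
  r1: [   0    1    0    1    0]
  r2: [   0    0    1    0   -1]
Fix exponent of X1 at 1, ℓ at 0; solve each RREF row for its pivot's exponent:
  r0: exp(i) + (-3)·1 = 0 ⇒ exp(i) = 3
  r1: exp(D) + (0)·1 = 0 ⇒ exp(D) = 0
  r2: exp(ΔT) + (-1)·1 = 0 ⇒ exp(ΔT) = 1
Π_2 = i^3 · ΔT · X1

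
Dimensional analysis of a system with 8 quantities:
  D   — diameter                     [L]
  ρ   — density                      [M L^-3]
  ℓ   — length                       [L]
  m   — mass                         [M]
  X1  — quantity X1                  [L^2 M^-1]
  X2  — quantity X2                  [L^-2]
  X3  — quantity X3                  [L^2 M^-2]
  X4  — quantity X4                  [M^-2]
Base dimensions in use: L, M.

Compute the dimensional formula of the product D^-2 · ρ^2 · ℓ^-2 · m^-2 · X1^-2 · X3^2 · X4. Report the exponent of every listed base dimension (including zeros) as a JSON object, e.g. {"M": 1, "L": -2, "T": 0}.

{"L": -10, "M": -4}

Write exponents as rows L,M / cols D,ρ,ℓ,m,X1,X2,X3,X4:
  L: [ 1 -3  1  0  2 -2  2  0]
  M: [ 0  1  0  1 -1  0 -2 -2]
  [L]: (-2)·1+(2)·-3+(-2)·1+(-2)·0+(-2)·2+(2)·2+(1)·0 = -10
  [M]: (-2)·0+(2)·1+(-2)·0+(-2)·1+(-2)·-1+(2)·-2+(1)·-2 = -4
⇒ L^-10 M^-4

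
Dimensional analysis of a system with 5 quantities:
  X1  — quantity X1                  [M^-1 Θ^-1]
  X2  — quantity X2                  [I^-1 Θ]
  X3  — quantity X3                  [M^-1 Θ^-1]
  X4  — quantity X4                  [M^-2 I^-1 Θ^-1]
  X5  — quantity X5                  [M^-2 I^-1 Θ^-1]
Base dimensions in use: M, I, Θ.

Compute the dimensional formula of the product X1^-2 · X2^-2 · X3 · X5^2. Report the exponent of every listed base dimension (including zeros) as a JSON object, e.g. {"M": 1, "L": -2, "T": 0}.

{"M": -3, "I": 0, "Θ": -3}

Exponent matrix [M,I,Θ] × [X1,X2,X3,X4,X5]:
  M: [-1  0 -1 -2 -2]
  I: [ 0 -1  0 -1 -1]
  Θ: [-1  1 -1 -1 -1]
  [M]: (-2)·-1+(-2)·0+(1)·-1+(2)·-2 = -3
  [I]: (-2)·0+(-2)·-1+(1)·0+(2)·-1 = 0
  [Θ]: (-2)·-1+(-2)·1+(1)·-1+(2)·-1 = -3
⇒ M^-3 Θ^-3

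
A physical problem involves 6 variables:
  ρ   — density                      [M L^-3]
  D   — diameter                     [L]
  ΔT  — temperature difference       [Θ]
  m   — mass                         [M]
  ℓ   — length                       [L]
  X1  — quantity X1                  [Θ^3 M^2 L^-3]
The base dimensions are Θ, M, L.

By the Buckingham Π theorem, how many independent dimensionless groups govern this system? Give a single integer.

Dimensional matrix (Θ×M×L by ρ×D×ΔT×m×ℓ×X1):
  Θ: [ 0  0  1  0  0  3]
  M: [ 1  0  0  1  0  2]
  L: [-3  1  0  0  1 -3]
Row reduction gives pivot columns ρ,D,ΔT; rank = 3
6 vars − rank 3 = 3 Π groups

3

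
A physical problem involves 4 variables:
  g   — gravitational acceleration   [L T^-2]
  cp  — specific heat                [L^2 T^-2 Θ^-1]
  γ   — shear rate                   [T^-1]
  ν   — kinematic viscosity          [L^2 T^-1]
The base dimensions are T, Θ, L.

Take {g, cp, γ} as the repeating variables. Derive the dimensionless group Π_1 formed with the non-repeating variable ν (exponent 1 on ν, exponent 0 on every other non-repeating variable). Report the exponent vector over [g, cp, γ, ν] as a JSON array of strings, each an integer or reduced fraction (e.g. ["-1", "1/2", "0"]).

["-2", "0", "3", "1"]

Dimensional matrix (T×Θ×L by g×cp×γ×ν):
  T: [-2 -2 -1 -1]
  Θ: [ 0 -1  0  0]
  L: [ 1  2  0  2]
Row reduction gives pivot columns g,cp,γ; rank = 3
Repeat: g,cp,γ; free: ν
RREF:
  r0: [   1    0    0    2]
  r1: [   0    1    0    0]
  r2: [   0    0    1   -3]
Fix exponent of ν at 1; solve each RREF row for its pivot's exponent:
  r0: exp(g) + (2)·1 = 0 ⇒ exp(g) = -2
  r1: exp(cp) + (0)·1 = 0 ⇒ exp(cp) = 0
  r2: exp(γ) + (-3)·1 = 0 ⇒ exp(γ) = 3
Π_1 = g^-2 · γ^3 · ν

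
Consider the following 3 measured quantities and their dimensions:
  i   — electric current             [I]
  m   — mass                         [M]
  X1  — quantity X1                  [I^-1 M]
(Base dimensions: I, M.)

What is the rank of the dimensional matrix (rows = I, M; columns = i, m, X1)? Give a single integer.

2

Write exponents as rows I,M / cols i,m,X1:
  I: [ 1  0 -1]
  M: [ 0  1  1]
Echelon form has 2 nonzero rows (pivots: i,m)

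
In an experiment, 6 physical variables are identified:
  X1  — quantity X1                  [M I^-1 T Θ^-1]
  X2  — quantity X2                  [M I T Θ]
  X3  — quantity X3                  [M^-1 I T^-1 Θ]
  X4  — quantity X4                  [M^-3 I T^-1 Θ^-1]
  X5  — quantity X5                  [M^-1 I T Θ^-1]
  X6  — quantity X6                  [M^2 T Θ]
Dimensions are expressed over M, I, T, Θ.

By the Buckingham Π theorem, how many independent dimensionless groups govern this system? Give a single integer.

Write exponents as rows M,I,T,Θ / cols X1,X2,X3,X4,X5,X6:
  M: [ 1  1 -1 -3 -1  2]
  I: [-1  1  1  1  1  0]
  T: [ 1  1 -1 -1  1  1]
  Θ: [-1  1  1 -1 -1  1]
Echelon form has 3 nonzero rows (pivots: X1,X2,X4)
6 vars − rank 3 = 3 Π groups

3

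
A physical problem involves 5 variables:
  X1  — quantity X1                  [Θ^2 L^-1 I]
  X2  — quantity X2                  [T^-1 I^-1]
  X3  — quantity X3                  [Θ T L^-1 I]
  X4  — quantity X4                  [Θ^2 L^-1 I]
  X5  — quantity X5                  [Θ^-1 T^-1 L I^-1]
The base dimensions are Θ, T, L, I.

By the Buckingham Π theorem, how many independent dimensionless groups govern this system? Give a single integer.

Write exponents as rows Θ,T,L,I / cols X1,X2,X3,X4,X5:
  Θ: [ 2  0  1  2 -1]
  T: [ 0 -1  1  0 -1]
  L: [-1  0 -1 -1  1]
  I: [ 1 -1  1  1 -1]
Echelon form has 3 nonzero rows (pivots: X1,X2,X3)
5 vars − rank 3 = 2 Π groups

2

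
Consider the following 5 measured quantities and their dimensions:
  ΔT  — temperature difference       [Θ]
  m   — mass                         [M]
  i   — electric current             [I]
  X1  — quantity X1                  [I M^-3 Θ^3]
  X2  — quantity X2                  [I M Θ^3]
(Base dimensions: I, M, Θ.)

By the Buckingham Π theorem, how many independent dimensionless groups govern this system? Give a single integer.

2

Dimensional matrix (I×M×Θ by ΔT×m×i×X1×X2):
  I: [ 0  0  1  1  1]
  M: [ 0  1  0 -3  1]
  Θ: [ 1  0  0  3  3]
Echelon form has 3 nonzero rows (pivots: ΔT,m,i)
n=5, r=3 ⇒ 2 dimensionless groups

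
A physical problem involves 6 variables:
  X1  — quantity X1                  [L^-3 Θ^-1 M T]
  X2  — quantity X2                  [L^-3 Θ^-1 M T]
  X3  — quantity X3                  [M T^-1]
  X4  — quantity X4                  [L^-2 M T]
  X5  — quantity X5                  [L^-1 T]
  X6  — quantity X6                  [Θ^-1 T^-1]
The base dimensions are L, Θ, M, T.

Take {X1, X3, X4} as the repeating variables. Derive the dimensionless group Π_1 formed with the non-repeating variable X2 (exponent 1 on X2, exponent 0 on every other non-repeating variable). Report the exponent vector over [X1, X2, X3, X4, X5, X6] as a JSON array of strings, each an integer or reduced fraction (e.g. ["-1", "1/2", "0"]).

["-1", "1", "0", "0", "0", "0"]

Write exponents as rows L,Θ,M,T / cols X1,X2,X3,X4,X5,X6:
  L: [-3 -3  0 -2 -1  0]
  Θ: [-1 -1  0  0  0 -1]
  M: [ 1  1  1  1  0  0]
  T: [ 1  1 -1  1  1 -1]
Row reduction gives pivot columns X1,X3,X4; rank = 3
Repeat: X1,X3,X4; free: X2,X5,X6
RREF:
  r0: [   1    1    0    0    0    1]
  r1: [   0    0    1    0 -1/2  1/2]
  r2: [   0    0    0    1  1/2 -3/2]
  r3: [   0    0    0    0    0    0]
Fix exponent of X2 at 1, X5 at 0, X6 at 0; solve each RREF row for its pivot's exponent:
  r0: exp(X1) + (1)·1 = 0 ⇒ exp(X1) = -1
  r1: exp(X3) + (0)·1 = 0 ⇒ exp(X3) = 0
  r2: exp(X4) + (0)·1 = 0 ⇒ exp(X4) = 0
Π_1 = X1^-1 · X2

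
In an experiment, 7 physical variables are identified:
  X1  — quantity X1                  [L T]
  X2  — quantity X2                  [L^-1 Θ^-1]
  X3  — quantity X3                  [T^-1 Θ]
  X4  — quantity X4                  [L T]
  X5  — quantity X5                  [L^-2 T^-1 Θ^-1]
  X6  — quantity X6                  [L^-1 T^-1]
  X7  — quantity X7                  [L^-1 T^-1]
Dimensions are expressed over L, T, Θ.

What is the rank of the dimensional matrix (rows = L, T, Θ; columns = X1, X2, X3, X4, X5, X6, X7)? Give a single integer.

2

Write exponents as rows L,T,Θ / cols X1,X2,X3,X4,X5,X6,X7:
  L: [ 1 -1  0  1 -2 -1 -1]
  T: [ 1  0 -1  1 -1 -1 -1]
  Θ: [ 0 -1  1  0 -1  0  0]
RREF → pivots at {X1,X2} ⇒ r = 2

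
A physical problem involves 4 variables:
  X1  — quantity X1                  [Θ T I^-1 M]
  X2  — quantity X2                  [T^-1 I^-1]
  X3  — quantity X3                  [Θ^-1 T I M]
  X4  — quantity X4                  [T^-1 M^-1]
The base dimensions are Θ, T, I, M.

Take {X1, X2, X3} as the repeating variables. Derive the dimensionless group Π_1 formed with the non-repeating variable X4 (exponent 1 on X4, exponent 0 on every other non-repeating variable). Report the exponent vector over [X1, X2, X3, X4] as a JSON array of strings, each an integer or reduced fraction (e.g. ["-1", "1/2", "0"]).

["1/2", "0", "1/2", "1"]

Dimensional matrix (Θ×T×I×M by X1×X2×X3×X4):
  Θ: [ 1  0 -1  0]
  T: [ 1 -1  1 -1]
  I: [-1 -1  1  0]
  M: [ 1  0  1 -1]
RREF → pivots at {X1,X2,X3} ⇒ r = 3
Pivot set = {X1,X2,X3}, free = {X4}
RREF:
  r0: [   1    0    0 -1/2]
  r1: [   0    1    0    0]
  r2: [   0    0    1 -1/2]
  r3: [   0    0    0    0]
Fix exponent of X4 at 1; solve each RREF row for its pivot's exponent:
  r0: exp(X1) + (-1/2)·1 = 0 ⇒ exp(X1) = 1/2
  r1: exp(X2) + (0)·1 = 0 ⇒ exp(X2) = 0
  r2: exp(X3) + (-1/2)·1 = 0 ⇒ exp(X3) = 1/2
Π_1 = X1^(1/2) · X3^(1/2) · X4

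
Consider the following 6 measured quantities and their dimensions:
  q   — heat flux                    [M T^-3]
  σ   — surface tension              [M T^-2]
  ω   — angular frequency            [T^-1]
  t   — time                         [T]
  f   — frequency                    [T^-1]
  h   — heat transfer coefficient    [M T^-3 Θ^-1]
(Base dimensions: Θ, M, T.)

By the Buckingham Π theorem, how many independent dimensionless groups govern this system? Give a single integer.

Dimensional matrix (Θ×M×T by q×σ×ω×t×f×h):
  Θ: [ 0  0  0  0  0 -1]
  M: [ 1  1  0  0  0  1]
  T: [-3 -2 -1  1 -1 -3]
Row reduction gives pivot columns q,σ,h; rank = 3
n=6, r=3 ⇒ 3 dimensionless groups

3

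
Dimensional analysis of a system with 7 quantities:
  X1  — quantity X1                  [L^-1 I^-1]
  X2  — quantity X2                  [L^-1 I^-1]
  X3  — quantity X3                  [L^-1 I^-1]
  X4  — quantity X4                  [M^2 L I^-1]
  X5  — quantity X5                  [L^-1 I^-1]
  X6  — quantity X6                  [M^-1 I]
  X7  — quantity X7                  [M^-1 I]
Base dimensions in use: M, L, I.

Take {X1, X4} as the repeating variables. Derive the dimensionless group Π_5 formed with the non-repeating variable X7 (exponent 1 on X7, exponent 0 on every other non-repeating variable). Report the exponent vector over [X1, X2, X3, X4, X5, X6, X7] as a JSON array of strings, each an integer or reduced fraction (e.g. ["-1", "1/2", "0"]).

["1/2", "0", "0", "1/2", "0", "0", "1"]

Dimensional matrix (M×L×I by X1×X2×X3×X4×X5×X6×X7):
  M: [ 0  0  0  2  0 -1 -1]
  L: [-1 -1 -1  1 -1  0  0]
  I: [-1 -1 -1 -1 -1  1  1]
Row reduction gives pivot columns X1,X4; rank = 2
Repeat: X1,X4; free: X2,X3,X5,X6,X7
RREF:
  r0: [   1    1    1    0    1 -1/2 -1/2]
  r1: [   0    0    0    1    0 -1/2 -1/2]
  r2: [   0    0    0    0    0    0    0]
Fix exponent of X7 at 1, X2 at 0, X3 at 0, X5 at 0, X6 at 0; solve each RREF row for its pivot's exponent:
  r0: exp(X1) + (-1/2)·1 = 0 ⇒ exp(X1) = 1/2
  r1: exp(X4) + (-1/2)·1 = 0 ⇒ exp(X4) = 1/2
Π_5 = X1^(1/2) · X4^(1/2) · X7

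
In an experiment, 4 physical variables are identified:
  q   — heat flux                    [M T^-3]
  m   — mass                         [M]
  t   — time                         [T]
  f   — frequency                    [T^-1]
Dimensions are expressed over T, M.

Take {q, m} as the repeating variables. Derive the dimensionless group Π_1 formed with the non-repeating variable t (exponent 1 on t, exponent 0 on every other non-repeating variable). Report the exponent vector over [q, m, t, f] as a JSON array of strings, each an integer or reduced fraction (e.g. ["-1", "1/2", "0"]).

Write exponents as rows T,M / cols q,m,t,f:
  T: [-3  0  1 -1]
  M: [ 1  1  0  0]
Row reduction gives pivot columns q,m; rank = 2
Pivot set = {q,m}, free = {t,f}
RREF:
  r0: [   1    0 -1/3  1/3]
  r1: [   0    1  1/3 -1/3]
Fix exponent of t at 1, f at 0; solve each RREF row for its pivot's exponent:
  r0: exp(q) + (-1/3)·1 = 0 ⇒ exp(q) = 1/3
  r1: exp(m) + (1/3)·1 = 0 ⇒ exp(m) = -1/3
Π_1 = q^(1/3) · m^(-1/3) · t

["1/3", "-1/3", "1", "0"]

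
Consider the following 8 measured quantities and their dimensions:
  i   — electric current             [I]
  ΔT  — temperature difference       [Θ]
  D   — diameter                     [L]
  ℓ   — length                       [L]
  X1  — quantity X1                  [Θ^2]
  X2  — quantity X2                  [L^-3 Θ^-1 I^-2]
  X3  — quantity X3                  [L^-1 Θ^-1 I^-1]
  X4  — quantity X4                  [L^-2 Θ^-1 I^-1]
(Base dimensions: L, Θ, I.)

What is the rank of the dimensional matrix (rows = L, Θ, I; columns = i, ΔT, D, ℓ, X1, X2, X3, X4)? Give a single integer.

3

Write exponents as rows L,Θ,I / cols i,ΔT,D,ℓ,X1,X2,X3,X4:
  L: [ 0  0  1  1  0 -3 -1 -2]
  Θ: [ 0  1  0  0  2 -1 -1 -1]
  I: [ 1  0  0  0  0 -2 -1 -1]
Row reduction gives pivot columns i,ΔT,D; rank = 3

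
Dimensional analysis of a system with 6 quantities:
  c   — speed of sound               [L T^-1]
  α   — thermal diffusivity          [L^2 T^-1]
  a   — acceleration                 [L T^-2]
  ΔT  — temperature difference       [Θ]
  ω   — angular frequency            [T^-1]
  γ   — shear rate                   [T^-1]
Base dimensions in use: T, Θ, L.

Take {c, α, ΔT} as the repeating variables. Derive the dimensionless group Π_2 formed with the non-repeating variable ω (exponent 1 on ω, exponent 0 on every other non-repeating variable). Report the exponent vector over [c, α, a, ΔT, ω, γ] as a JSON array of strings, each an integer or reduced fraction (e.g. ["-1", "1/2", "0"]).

["-2", "1", "0", "0", "1", "0"]

Write exponents as rows T,Θ,L / cols c,α,a,ΔT,ω,γ:
  T: [-1 -1 -2  0 -1 -1]
  Θ: [ 0  0  0  1  0  0]
  L: [ 1  2  1  0  0  0]
Echelon form has 3 nonzero rows (pivots: c,α,ΔT)
Pivot set = {c,α,ΔT}, free = {a,ω,γ}
RREF:
  r0: [   1    0    3    0    2    2]
  r1: [   0    1   -1    0   -1   -1]
  r2: [   0    0    0    1    0    0]
Fix exponent of ω at 1, a at 0, γ at 0; solve each RREF row for its pivot's exponent:
  r0: exp(c) + (2)·1 = 0 ⇒ exp(c) = -2
  r1: exp(α) + (-1)·1 = 0 ⇒ exp(α) = 1
  r2: exp(ΔT) + (0)·1 = 0 ⇒ exp(ΔT) = 0
Π_2 = c^-2 · α · ω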